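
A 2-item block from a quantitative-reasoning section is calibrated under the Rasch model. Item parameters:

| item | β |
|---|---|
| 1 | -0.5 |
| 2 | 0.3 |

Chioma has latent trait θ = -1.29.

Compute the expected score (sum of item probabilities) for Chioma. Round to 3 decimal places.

P(θ) = 1 / (1 + exp(−(θ − β)))
P_1 = 1/(1+e^{0.7900}) = 0.3122
P_2 = 1/(1+e^{1.5900}) = 0.1694
E[score] = 0.3122 + 0.1694 = 0.4816

0.482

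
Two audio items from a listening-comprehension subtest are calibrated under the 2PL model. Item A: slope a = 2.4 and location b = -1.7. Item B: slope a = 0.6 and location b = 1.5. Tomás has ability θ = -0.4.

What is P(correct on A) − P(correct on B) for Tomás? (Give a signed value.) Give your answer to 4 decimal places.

P(θ) = 1 / (1 + exp(−a(θ − b)))
P_A = 0.9577
P_B = 0.2423
P_A − P_B = 0.7154

0.7154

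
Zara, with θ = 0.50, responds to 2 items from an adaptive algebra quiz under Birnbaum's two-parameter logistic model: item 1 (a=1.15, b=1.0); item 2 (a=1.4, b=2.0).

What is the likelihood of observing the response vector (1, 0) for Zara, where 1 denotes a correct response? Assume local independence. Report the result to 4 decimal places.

0.3208

P(θ) = 1 / (1 + exp(−a(θ − b)))
P_1 = 1/(1+e^{0.5750}) = 0.3601
P_2 = 1/(1+e^{2.1000}) = 0.1091
L = P_1 × (1−P_2) = 0.3601 × 0.8909 = 0.32080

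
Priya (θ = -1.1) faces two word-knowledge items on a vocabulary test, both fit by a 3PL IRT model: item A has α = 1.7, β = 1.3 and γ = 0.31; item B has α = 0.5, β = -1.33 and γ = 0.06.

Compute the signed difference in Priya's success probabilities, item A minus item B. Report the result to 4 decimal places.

P(θ) = γ + (1 − γ) · 1 / (1 + exp(−α(θ − β)))
P_A = 0.3215
P_B = 0.5570
P_A − P_B = -0.2355

-0.2355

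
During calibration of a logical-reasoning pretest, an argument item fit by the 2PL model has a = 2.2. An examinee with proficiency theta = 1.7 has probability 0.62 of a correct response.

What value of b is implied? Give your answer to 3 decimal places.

P(theta) = 1 / (1 + exp(−a(theta − b)))
logit(0.62) = ln(0.62/0.38) = 0.4895
b = theta − logit/(a) = 1.7 − 0.4895/2.2000 = 1.4775

1.477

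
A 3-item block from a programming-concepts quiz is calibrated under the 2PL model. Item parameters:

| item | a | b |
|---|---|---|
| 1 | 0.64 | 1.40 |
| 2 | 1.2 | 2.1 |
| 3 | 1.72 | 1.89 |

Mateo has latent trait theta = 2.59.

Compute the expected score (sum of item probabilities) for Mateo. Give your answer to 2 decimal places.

2.09

P(theta) = 1 / (1 + exp(−a(theta − b)))
P_1 = 1/(1+e^{-0.7616}) = 0.6817
P_2 = 1/(1+e^{-0.5880}) = 0.6429
P_3 = 1/(1+e^{-1.2040}) = 0.7692
E[score] = 0.6817 + 0.6429 + 0.7692 = 2.0938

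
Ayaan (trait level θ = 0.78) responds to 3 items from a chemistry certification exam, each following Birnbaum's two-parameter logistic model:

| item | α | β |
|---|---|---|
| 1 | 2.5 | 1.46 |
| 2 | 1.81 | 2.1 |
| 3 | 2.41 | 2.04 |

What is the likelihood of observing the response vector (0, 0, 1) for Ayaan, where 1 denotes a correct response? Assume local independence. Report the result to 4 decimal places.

0.0355

P(θ) = 1 / (1 + exp(−α(θ − β)))
P_1 = 1/(1+e^{1.7000}) = 0.1545
P_2 = 1/(1+e^{2.3892}) = 0.0840
P_3 = 1/(1+e^{3.0366}) = 0.0458
L = (1−P_1) × (1−P_2) × P_3 = 0.8455 × 0.9160 × 0.0458 = 0.03547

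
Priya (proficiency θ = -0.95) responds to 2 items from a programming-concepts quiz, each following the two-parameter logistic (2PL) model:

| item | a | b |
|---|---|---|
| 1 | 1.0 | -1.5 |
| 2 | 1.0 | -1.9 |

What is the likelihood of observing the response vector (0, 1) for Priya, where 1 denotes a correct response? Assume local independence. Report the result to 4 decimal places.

P(θ) = 1 / (1 + exp(−a(θ − b)))
P_1 = 1/(1+e^{-0.5500}) = 0.6341
P_2 = 1/(1+e^{-0.9500}) = 0.7211
L = (1−P_1) × P_2 = 0.3659 × 0.7211 = 0.26383

0.2638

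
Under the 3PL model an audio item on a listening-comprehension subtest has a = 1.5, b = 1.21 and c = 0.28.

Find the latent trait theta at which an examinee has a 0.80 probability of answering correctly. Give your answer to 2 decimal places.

P(theta) = c + (1 − c) · 1 / (1 + exp(−a(theta − b)))
Remove guessing floor: (0.80 − 0.28)/(1 − 0.28) = 0.7222
logit = ln(0.7222/0.2778) = 0.9555
theta = b + logit/(a) = 1.21 + 0.9555/1.5000 = 1.8470

1.85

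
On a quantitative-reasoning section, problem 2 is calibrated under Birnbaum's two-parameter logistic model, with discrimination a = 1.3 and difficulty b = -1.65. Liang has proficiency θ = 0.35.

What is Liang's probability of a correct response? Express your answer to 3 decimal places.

P(θ) = 1 / (1 + exp(−a(θ − b)))
Exponent: 1.3 × (0.35 − (-1.65)) = 2.6000
1/(1 + e^{-2.6000}) = 0.9309

0.931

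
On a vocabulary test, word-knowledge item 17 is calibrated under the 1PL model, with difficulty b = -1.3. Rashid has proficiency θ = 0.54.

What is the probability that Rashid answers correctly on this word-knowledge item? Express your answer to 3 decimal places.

0.863

P(θ) = 1 / (1 + exp(−(θ − b)))
Exponent: (0.54 − (-1.3)) = 1.8400
1/(1 + e^{-1.8400}) = 0.8629
P = 0.8629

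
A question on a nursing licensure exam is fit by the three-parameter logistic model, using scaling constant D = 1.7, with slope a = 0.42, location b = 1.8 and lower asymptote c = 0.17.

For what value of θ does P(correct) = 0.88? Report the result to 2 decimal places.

P(θ) = c + (1 − c) · 1 / (1 + exp(−D·a(θ − b)))
Remove guessing floor: (0.88 − 0.17)/(1 − 0.17) = 0.8554
logit = ln(0.8554/0.1446) = 1.7778
θ = b + logit/(1.7·a) = 1.8 + 1.7778/0.7140 = 4.2899

4.29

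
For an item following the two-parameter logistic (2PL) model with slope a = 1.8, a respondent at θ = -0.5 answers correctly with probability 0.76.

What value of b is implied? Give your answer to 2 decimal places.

P(θ) = 1 / (1 + exp(−a(θ − b)))
logit(0.76) = ln(0.76/0.24) = 1.1527
b = θ − logit/(a) = -0.5 − 1.1527/1.8000 = -1.1404

-1.14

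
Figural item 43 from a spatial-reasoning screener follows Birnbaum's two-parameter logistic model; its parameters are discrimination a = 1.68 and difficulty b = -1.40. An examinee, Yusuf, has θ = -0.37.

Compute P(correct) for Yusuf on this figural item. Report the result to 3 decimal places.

P(θ) = 1 / (1 + exp(−a(θ − b)))
Exponent: 1.68 × (-0.37 − (-1.40)) = 1.7304
1/(1 + e^{-1.7304}) = 0.8495

0.849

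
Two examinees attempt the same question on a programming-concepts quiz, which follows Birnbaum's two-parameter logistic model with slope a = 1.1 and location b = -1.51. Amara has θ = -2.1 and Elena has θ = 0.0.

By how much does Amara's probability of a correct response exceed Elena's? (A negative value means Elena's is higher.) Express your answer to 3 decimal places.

P(θ) = 1 / (1 + exp(−a(θ − b)))
P(Amara) = 0.3432  [exponent -0.6490]
P(Elena) = 0.8404  [exponent 1.6610]
Difference = 0.3432 − 0.8404 = -0.4972

-0.497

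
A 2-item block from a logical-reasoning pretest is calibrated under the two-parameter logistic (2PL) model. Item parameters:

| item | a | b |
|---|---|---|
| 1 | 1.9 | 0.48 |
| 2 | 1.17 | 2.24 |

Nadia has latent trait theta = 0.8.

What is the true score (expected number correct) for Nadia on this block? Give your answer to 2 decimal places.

0.80

P(theta) = 1 / (1 + exp(−a(theta − b)))
P_1 = 1/(1+e^{-0.6080}) = 0.6475
P_2 = 1/(1+e^{1.6848}) = 0.1565
E[score] = 0.6475 + 0.1565 = 0.8039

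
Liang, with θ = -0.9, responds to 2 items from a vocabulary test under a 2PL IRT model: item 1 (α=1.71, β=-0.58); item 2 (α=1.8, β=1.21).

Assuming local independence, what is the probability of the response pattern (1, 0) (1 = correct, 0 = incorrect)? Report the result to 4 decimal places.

0.3585

P(θ) = 1 / (1 + exp(−α(θ − β)))
P_1 = 1/(1+e^{0.5472}) = 0.3665
P_2 = 1/(1+e^{3.7980}) = 0.0219
L = P_1 × (1−P_2) = 0.3665 × 0.9781 = 0.35848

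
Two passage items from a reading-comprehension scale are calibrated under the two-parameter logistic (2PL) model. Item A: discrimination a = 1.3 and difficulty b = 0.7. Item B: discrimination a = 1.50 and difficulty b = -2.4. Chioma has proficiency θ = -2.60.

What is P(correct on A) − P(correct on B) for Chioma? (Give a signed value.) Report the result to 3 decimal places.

P(θ) = 1 / (1 + exp(−a(θ − b)))
P_A = 0.0135
P_B = 0.4256
P_A − P_B = -0.4120

-0.412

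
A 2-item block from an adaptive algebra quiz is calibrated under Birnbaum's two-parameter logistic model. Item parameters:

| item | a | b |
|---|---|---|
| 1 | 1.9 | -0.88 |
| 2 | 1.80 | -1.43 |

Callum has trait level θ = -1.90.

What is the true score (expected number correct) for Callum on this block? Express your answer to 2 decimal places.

0.43

P(θ) = 1 / (1 + exp(−a(θ − b)))
P_1 = 1/(1+e^{1.9380}) = 0.1259
P_2 = 1/(1+e^{0.8460}) = 0.3003
E[score] = 0.1259 + 0.3003 = 0.4261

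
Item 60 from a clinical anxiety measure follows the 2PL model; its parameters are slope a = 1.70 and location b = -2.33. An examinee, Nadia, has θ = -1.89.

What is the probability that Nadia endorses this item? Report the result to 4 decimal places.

0.6787

P(θ) = 1 / (1 + exp(−a(θ − b)))
Exponent: 1.70 × (-1.89 − (-2.33)) = 0.7480
1/(1 + e^{-0.7480}) = 0.6787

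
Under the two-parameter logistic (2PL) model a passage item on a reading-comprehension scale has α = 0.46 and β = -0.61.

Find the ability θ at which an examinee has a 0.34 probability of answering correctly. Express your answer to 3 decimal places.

P(θ) = 1 / (1 + exp(−α(θ − β)))
logit = ln(0.3400/0.6600) = -0.6633
θ = β + logit/(α) = -0.61 + (-0.6633)/0.4600 = -2.0519

-2.052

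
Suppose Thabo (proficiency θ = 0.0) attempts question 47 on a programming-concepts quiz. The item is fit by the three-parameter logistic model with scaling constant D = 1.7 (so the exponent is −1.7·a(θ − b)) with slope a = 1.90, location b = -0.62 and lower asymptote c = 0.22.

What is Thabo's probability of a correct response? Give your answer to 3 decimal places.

P(θ) = c + (1 − c) · 1 / (1 + exp(−D·a(θ − b)))
Exponent: 1.7 × 1.90 × (0.0 − (-0.62)) = 2.0026
1/(1 + e^{-2.0026}) = 0.8811
P = 0.22 + 0.78 × 0.8811 = 0.9072

0.907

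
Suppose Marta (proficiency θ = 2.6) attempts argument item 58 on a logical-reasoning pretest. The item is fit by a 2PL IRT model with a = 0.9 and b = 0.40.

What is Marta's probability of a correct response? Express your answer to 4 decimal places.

P(θ) = 1 / (1 + exp(−a(θ − b)))
Exponent: 0.9 × (2.6 − 0.40) = 1.9800
1/(1 + e^{-1.9800}) = 0.8787

0.8787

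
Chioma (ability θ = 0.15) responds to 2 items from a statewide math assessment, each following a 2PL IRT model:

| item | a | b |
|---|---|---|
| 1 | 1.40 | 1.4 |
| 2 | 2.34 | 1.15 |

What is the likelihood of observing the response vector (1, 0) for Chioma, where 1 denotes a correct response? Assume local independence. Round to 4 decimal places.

0.1350

P(θ) = 1 / (1 + exp(−a(θ − b)))
P_1 = 1/(1+e^{1.7500}) = 0.1480
P_2 = 1/(1+e^{2.3400}) = 0.0879
L = P_1 × (1−P_2) = 0.1480 × 0.9121 = 0.13504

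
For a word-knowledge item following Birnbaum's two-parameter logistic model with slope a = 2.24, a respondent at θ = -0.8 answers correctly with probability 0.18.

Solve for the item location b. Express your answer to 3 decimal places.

-0.123

P(θ) = 1 / (1 + exp(−a(θ − b)))
logit(0.18) = ln(0.18/0.82) = -1.5163
b = θ − logit/(a) = -0.8 − (-1.5163)/2.2400 = -0.1231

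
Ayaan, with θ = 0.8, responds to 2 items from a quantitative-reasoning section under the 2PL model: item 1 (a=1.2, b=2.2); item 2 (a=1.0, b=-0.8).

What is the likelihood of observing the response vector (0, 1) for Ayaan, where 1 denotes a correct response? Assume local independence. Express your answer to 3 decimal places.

0.701

P(θ) = 1 / (1 + exp(−a(θ − b)))
P_1 = 1/(1+e^{1.6800}) = 0.1571
P_2 = 1/(1+e^{-1.6000}) = 0.8320
L = (1−P_1) × P_2 = 0.8429 × 0.8320 = 0.70131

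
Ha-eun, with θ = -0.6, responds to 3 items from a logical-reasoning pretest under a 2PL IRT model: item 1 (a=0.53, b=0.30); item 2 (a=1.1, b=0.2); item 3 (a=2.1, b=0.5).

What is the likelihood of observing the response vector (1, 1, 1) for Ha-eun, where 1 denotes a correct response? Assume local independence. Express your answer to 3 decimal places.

0.010

P(θ) = 1 / (1 + exp(−a(θ − b)))
P_1 = 1/(1+e^{0.4770}) = 0.3830
P_2 = 1/(1+e^{0.8800}) = 0.2932
P_3 = 1/(1+e^{2.3100}) = 0.0903
L = P_1 × P_2 × P_3 = 0.3830 × 0.2932 × 0.0903 = 0.01014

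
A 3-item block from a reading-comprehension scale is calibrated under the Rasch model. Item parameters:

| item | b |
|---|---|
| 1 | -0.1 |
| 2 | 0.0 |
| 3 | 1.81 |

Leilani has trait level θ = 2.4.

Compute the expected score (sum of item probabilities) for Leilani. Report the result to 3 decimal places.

P(θ) = 1 / (1 + exp(−(θ − b)))
P_1 = 1/(1+e^{-2.5000}) = 0.9241
P_2 = 1/(1+e^{-2.4000}) = 0.9168
P_3 = 1/(1+e^{-0.5900}) = 0.6434
E[score] = 0.9241 + 0.9168 + 0.6434 = 2.4843

2.484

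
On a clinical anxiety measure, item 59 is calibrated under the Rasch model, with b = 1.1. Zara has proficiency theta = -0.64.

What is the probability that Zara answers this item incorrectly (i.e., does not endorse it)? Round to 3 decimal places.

0.851

P(theta) = 1 / (1 + exp(−(theta − b)))
Exponent: (-0.64 − 1.1) = -1.7400
1/(1 + e^{1.7400}) = 0.1493
P = 0.1493
P(incorrect) = 1 − 0.1493 = 0.8507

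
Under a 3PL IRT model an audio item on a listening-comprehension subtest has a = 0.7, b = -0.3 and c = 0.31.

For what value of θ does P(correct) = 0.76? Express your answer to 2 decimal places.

P(θ) = c + (1 − c) · 1 / (1 + exp(−a(θ − b)))
Remove guessing floor: (0.76 − 0.31)/(1 − 0.31) = 0.6522
logit = ln(0.6522/0.3478) = 0.6286
θ = b + logit/(a) = -0.3 + 0.6286/0.7000 = 0.5980

0.60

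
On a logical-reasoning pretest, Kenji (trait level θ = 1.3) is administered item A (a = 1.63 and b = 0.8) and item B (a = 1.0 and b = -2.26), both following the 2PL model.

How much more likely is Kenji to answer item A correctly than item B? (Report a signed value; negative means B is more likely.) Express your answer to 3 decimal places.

P(θ) = 1 / (1 + exp(−a(θ − b)))
P_A = 0.6932
P_B = 0.9723
P_A − P_B = -0.2792

-0.279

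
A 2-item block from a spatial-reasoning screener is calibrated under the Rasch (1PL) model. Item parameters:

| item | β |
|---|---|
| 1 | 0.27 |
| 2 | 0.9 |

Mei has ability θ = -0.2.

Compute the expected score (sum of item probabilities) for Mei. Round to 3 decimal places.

P(θ) = 1 / (1 + exp(−(θ − β)))
P_1 = 1/(1+e^{0.4700}) = 0.3846
P_2 = 1/(1+e^{1.1000}) = 0.2497
E[score] = 0.3846 + 0.2497 = 0.6344

0.634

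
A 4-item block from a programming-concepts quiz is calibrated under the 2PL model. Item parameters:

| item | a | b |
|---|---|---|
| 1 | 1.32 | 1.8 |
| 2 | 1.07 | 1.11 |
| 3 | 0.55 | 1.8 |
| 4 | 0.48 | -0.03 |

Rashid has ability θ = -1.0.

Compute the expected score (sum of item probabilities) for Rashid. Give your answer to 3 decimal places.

0.681

P(θ) = 1 / (1 + exp(−a(θ − b)))
P_1 = 1/(1+e^{3.6960}) = 0.0242
P_2 = 1/(1+e^{2.2577}) = 0.0947
P_3 = 1/(1+e^{1.5400}) = 0.1765
P_4 = 1/(1+e^{0.4656}) = 0.3857
E[score] = 0.0242 + 0.0947 + 0.1765 + 0.3857 = 0.6811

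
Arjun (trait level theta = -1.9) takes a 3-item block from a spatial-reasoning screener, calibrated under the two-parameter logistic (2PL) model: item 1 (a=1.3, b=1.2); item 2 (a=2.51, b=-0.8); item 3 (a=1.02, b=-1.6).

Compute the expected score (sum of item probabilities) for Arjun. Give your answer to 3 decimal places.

P(theta) = 1 / (1 + exp(−a(theta − b)))
P_1 = 1/(1+e^{4.0300}) = 0.0175
P_2 = 1/(1+e^{2.7610}) = 0.0595
P_3 = 1/(1+e^{0.3060}) = 0.4241
E[score] = 0.0175 + 0.0595 + 0.4241 = 0.5010

0.501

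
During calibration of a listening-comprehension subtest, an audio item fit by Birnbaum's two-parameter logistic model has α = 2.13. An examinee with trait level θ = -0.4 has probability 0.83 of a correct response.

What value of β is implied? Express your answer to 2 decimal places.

P(θ) = 1 / (1 + exp(−α(θ − β)))
logit(0.83) = ln(0.83/0.17) = 1.5856
β = θ − logit/(α) = -0.4 − 1.5856/2.1300 = -1.1444

-1.14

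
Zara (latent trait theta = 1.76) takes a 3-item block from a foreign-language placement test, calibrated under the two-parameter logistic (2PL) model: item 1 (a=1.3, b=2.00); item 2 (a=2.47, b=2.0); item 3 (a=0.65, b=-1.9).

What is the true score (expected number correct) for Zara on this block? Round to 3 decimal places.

P(theta) = 1 / (1 + exp(−a(theta − b)))
P_1 = 1/(1+e^{0.3120}) = 0.4226
P_2 = 1/(1+e^{0.5928}) = 0.3560
P_3 = 1/(1+e^{-2.3790}) = 0.9152
E[score] = 0.4226 + 0.3560 + 0.9152 = 1.6938

1.694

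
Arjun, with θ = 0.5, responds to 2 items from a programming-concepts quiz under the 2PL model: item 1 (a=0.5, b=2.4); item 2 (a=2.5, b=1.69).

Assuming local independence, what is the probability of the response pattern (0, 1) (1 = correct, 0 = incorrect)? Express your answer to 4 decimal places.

0.0350

P(θ) = 1 / (1 + exp(−a(θ − b)))
P_1 = 1/(1+e^{0.9500}) = 0.2789
P_2 = 1/(1+e^{2.9750}) = 0.0486
L = (1−P_1) × P_2 = 0.7211 × 0.0486 = 0.03502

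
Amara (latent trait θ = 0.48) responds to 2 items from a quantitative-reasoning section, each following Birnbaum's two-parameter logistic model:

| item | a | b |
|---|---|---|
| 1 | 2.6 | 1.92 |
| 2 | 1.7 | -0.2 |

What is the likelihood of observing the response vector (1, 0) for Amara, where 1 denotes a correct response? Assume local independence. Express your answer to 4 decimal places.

P(θ) = 1 / (1 + exp(−a(θ − b)))
P_1 = 1/(1+e^{3.7440}) = 0.0231
P_2 = 1/(1+e^{-1.1560}) = 0.7606
L = P_1 × (1−P_2) = 0.0231 × 0.2394 = 0.00553

0.0055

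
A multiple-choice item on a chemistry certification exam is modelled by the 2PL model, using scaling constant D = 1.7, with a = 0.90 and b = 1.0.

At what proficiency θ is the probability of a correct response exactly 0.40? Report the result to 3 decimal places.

P(θ) = 1 / (1 + exp(−D·a(θ − b)))
logit = ln(0.4000/0.6000) = -0.4055
θ = b + logit/(1.7·a) = 1.0 + (-0.4055)/1.5300 = 0.7350

0.735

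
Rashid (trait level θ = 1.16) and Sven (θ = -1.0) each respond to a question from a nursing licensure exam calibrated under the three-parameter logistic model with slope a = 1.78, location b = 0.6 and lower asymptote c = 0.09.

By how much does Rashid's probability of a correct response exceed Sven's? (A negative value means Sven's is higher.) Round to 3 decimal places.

0.615

P(θ) = c + (1 − c) · 1 / (1 + exp(−a(θ − b)))
P(Rashid) = 0.7547  [exponent 0.9968]
P(Sven) = 0.1399  [exponent -2.8480]
Difference = 0.7547 − 0.1399 = 0.6148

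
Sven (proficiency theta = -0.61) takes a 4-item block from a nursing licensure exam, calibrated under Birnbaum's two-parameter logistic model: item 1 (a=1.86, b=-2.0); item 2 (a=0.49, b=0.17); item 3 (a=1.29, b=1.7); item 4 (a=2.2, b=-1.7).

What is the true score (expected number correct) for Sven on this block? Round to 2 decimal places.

2.30

P(theta) = 1 / (1 + exp(−a(theta − b)))
P_1 = 1/(1+e^{-2.5854}) = 0.9299
P_2 = 1/(1+e^{0.3822}) = 0.4056
P_3 = 1/(1+e^{2.9799}) = 0.0483
P_4 = 1/(1+e^{-2.3980}) = 0.9167
E[score] = 0.9299 + 0.4056 + 0.0483 + 0.9167 = 2.3005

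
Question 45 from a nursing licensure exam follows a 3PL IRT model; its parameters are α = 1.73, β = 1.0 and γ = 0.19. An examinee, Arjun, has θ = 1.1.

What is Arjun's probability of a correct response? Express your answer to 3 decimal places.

0.630

P(θ) = γ + (1 − γ) · 1 / (1 + exp(−α(θ − β)))
Exponent: 1.73 × (1.1 − 1.0) = 0.1730
1/(1 + e^{-0.1730}) = 0.5431
P = 0.19 + 0.81 × 0.5431 = 0.6299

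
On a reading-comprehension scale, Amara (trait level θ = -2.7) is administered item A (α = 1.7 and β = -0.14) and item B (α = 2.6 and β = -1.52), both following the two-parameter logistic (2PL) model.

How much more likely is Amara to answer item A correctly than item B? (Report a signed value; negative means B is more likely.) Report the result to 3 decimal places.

P(θ) = 1 / (1 + exp(−α(θ − β)))
P_A = 0.0127
P_B = 0.0444
P_A − P_B = -0.0317

-0.032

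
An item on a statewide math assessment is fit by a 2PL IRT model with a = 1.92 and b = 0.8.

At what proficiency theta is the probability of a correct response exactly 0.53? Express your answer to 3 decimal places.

P(theta) = 1 / (1 + exp(−a(theta − b)))
logit = ln(0.5300/0.4700) = 0.1201
theta = b + logit/(a) = 0.8 + 0.1201/1.9200 = 0.8626

0.863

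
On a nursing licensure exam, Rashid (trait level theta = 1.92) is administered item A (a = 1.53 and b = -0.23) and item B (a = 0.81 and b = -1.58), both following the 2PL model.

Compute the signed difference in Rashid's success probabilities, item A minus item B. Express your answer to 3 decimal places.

P(theta) = 1 / (1 + exp(−a(theta − b)))
P_A = 0.9641
P_B = 0.9445
P_A − P_B = 0.0195

0.020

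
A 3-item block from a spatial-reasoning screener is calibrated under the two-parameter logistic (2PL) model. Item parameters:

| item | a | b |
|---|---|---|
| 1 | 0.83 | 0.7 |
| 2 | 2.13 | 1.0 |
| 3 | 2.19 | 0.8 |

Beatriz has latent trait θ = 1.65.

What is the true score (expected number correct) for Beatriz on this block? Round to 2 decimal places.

P(θ) = 1 / (1 + exp(−a(θ − b)))
P_1 = 1/(1+e^{-0.7885}) = 0.6875
P_2 = 1/(1+e^{-1.3845}) = 0.7997
P_3 = 1/(1+e^{-1.8615}) = 0.8655
E[score] = 0.6875 + 0.7997 + 0.8655 = 2.3527

2.35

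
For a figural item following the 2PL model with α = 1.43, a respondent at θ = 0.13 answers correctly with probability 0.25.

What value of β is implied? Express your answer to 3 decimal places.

P(θ) = 1 / (1 + exp(−α(θ − β)))
logit(0.25) = ln(0.25/0.75) = -1.0986
β = θ − logit/(α) = 0.13 − (-1.0986)/1.4300 = 0.8983

0.898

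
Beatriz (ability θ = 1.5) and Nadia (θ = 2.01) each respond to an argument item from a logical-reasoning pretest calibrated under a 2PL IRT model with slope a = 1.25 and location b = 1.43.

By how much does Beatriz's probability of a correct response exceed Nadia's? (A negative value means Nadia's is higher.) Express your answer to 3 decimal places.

P(θ) = 1 / (1 + exp(−a(θ − b)))
P(Beatriz) = 0.5219  [exponent 0.0875]
P(Nadia) = 0.6737  [exponent 0.7250]
Difference = 0.5219 − 0.6737 = -0.1518

-0.152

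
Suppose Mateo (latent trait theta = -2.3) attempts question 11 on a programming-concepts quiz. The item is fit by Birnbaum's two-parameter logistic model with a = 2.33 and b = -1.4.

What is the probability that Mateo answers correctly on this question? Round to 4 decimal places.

0.1094

P(theta) = 1 / (1 + exp(−a(theta − b)))
Exponent: 2.33 × (-2.3 − (-1.4)) = -2.0970
1/(1 + e^{2.0970}) = 0.1094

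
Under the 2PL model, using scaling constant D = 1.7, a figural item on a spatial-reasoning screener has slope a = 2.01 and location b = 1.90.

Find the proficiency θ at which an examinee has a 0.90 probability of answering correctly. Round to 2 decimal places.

2.54

P(θ) = 1 / (1 + exp(−D·a(θ − b)))
logit = ln(0.9000/0.1000) = 2.1972
θ = b + logit/(1.7·a) = 1.90 + 2.1972/3.4170 = 2.5430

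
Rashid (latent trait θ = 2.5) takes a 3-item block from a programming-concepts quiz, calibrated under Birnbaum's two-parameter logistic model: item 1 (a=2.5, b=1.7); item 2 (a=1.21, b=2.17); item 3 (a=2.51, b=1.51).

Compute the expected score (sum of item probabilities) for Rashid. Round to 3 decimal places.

P(θ) = 1 / (1 + exp(−a(θ − b)))
P_1 = 1/(1+e^{-2.0000}) = 0.8808
P_2 = 1/(1+e^{-0.3993}) = 0.5985
P_3 = 1/(1+e^{-2.4849}) = 0.9231
E[score] = 0.8808 + 0.5985 + 0.9231 = 2.4024

2.402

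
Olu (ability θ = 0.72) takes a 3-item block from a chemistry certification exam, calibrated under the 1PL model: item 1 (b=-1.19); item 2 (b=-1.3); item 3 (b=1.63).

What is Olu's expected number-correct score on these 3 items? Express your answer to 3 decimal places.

2.041

P(θ) = 1 / (1 + exp(−(θ − b)))
P_1 = 1/(1+e^{-1.9100}) = 0.8710
P_2 = 1/(1+e^{-2.0200}) = 0.8829
P_3 = 1/(1+e^{0.9100}) = 0.2870
E[score] = 0.8710 + 0.8829 + 0.2870 = 2.0409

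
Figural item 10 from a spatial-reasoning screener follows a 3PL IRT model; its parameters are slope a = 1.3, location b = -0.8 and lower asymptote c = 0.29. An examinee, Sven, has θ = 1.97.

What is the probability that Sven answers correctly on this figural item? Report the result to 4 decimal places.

0.9811

P(θ) = c + (1 − c) · 1 / (1 + exp(−a(θ − b)))
Exponent: 1.3 × (1.97 − (-0.8)) = 3.6010
1/(1 + e^{-3.6010}) = 0.9734
P = 0.29 + 0.71 × 0.9734 = 0.9811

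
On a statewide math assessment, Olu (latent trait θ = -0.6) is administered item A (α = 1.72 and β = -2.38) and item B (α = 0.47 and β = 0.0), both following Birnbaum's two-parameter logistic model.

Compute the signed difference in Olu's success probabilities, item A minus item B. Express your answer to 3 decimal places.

0.525

P(θ) = 1 / (1 + exp(−α(θ − β)))
P_A = 0.9553
P_B = 0.4300
P_A − P_B = 0.5253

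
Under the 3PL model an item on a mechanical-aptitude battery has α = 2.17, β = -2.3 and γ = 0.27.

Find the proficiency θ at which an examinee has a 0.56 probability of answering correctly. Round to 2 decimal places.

-2.49

P(θ) = γ + (1 − γ) · 1 / (1 + exp(−α(θ − β)))
Remove guessing floor: (0.56 − 0.27)/(1 − 0.27) = 0.3973
logit = ln(0.3973/0.6027) = -0.4169
θ = β + logit/(α) = -2.3 + (-0.4169)/2.1700 = -2.4921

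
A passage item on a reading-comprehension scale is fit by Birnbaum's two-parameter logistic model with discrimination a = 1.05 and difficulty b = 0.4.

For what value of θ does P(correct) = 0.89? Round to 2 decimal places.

2.39

P(θ) = 1 / (1 + exp(−a(θ − b)))
logit = ln(0.8900/0.1100) = 2.0907
θ = b + logit/(a) = 0.4 + 2.0907/1.0500 = 2.3912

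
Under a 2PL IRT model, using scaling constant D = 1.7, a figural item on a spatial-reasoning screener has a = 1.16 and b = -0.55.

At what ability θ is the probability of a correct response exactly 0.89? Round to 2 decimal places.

P(θ) = 1 / (1 + exp(−D·a(θ − b)))
logit = ln(0.8900/0.1100) = 2.0907
θ = b + logit/(1.7·a) = -0.55 + 2.0907/1.9720 = 0.5102

0.51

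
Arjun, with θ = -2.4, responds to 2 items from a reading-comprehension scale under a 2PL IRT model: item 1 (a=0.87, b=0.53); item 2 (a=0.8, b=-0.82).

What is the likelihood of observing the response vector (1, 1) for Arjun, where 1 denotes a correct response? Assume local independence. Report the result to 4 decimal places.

P(θ) = 1 / (1 + exp(−a(θ − b)))
P_1 = 1/(1+e^{2.5491}) = 0.0725
P_2 = 1/(1+e^{1.2640}) = 0.2203
L = P_1 × P_2 = 0.0725 × 0.2203 = 0.01597

0.0160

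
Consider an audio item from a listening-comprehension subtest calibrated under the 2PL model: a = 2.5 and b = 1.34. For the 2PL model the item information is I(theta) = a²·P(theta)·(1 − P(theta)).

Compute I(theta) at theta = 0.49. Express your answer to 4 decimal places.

P = 1/(1+e^{2.1250}) = 0.1067
P(1−P) = 0.1067 × 0.8933 = 0.0953
I = a² × P(1−P) = 2.5² × 0.0953 = 0.59567

0.5957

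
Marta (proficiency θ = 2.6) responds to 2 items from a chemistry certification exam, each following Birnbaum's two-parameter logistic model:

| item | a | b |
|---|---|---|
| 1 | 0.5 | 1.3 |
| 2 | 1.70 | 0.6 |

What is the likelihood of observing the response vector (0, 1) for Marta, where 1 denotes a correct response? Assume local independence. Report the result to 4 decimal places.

P(θ) = 1 / (1 + exp(−a(θ − b)))
P_1 = 1/(1+e^{-0.6500}) = 0.6570
P_2 = 1/(1+e^{-3.4000}) = 0.9677
L = (1−P_1) × P_2 = 0.3430 × 0.9677 = 0.33191

0.3319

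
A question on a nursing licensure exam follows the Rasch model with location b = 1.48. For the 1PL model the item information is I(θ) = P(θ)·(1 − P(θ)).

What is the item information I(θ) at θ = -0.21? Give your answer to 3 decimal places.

P = 1/(1+e^{1.6900}) = 0.1558
P(1−P) = 0.1558 × 0.8442 = 0.1315
I = P(1−P) = 0.13151

0.132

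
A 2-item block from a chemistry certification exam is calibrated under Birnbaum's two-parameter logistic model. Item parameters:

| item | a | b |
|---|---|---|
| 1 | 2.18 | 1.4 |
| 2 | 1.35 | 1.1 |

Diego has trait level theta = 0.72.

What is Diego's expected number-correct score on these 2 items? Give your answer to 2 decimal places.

0.56

P(theta) = 1 / (1 + exp(−a(theta − b)))
P_1 = 1/(1+e^{1.4824}) = 0.1851
P_2 = 1/(1+e^{0.5130}) = 0.3745
E[score] = 0.1851 + 0.3745 = 0.5596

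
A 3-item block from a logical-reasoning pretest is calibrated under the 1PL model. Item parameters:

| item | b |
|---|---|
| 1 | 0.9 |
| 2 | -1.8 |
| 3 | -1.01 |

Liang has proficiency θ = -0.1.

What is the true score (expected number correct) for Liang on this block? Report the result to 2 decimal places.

P(θ) = 1 / (1 + exp(−(θ − b)))
P_1 = 1/(1+e^{1.0000}) = 0.2689
P_2 = 1/(1+e^{-1.7000}) = 0.8455
P_3 = 1/(1+e^{-0.9100}) = 0.7130
E[score] = 0.2689 + 0.8455 + 0.7130 = 1.8275

1.83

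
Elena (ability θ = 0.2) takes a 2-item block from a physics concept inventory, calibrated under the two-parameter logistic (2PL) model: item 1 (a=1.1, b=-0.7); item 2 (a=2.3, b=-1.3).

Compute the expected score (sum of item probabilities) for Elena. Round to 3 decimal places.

1.698

P(θ) = 1 / (1 + exp(−a(θ − b)))
P_1 = 1/(1+e^{-0.9900}) = 0.7291
P_2 = 1/(1+e^{-3.4500}) = 0.9692
E[score] = 0.7291 + 0.9692 = 1.6983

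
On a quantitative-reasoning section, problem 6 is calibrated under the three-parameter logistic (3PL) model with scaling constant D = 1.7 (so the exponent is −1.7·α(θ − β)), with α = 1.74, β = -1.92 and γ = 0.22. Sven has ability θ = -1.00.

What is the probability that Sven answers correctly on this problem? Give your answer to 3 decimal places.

0.952

P(θ) = γ + (1 − γ) · 1 / (1 + exp(−D·α(θ − β)))
Exponent: 1.7 × 1.74 × (-1.00 − (-1.92)) = 2.7214
1/(1 + e^{-2.7214}) = 0.9383
P = 0.22 + 0.78 × 0.9383 = 0.9519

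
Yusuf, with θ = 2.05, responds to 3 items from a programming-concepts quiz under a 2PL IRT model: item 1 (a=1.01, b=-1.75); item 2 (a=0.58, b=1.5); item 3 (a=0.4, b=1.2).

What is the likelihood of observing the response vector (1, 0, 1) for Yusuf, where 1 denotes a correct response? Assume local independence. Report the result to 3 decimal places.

0.241

P(θ) = 1 / (1 + exp(−a(θ − b)))
P_1 = 1/(1+e^{-3.8380}) = 0.9789
P_2 = 1/(1+e^{-0.3190}) = 0.5791
P_3 = 1/(1+e^{-0.3400}) = 0.5842
L = P_1 × (1−P_2) × P_3 = 0.9789 × 0.4209 × 0.5842 = 0.24071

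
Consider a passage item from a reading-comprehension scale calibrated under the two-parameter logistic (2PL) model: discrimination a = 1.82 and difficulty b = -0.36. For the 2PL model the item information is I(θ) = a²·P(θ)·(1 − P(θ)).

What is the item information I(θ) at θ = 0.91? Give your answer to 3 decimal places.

0.272

P = 1/(1+e^{-2.3114}) = 0.9098
P(1−P) = 0.9098 × 0.0902 = 0.0821
I = a² × P(1−P) = 1.82² × 0.0821 = 0.27178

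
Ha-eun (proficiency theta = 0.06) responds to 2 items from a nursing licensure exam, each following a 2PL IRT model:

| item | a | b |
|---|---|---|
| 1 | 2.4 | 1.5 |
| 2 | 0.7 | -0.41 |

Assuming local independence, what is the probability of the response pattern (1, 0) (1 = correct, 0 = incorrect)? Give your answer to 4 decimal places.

P(theta) = 1 / (1 + exp(−a(theta − b)))
P_1 = 1/(1+e^{3.4560}) = 0.0306
P_2 = 1/(1+e^{-0.3290}) = 0.5815
L = P_1 × (1−P_2) = 0.0306 × 0.4185 = 0.01280

0.0128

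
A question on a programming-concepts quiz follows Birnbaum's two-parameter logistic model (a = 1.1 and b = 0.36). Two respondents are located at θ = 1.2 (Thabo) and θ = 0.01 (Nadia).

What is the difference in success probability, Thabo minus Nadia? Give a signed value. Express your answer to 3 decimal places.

P(θ) = 1 / (1 + exp(−a(θ − b)))
P(Thabo) = 0.7159  [exponent 0.9240]
P(Nadia) = 0.4049  [exponent -0.3850]
Difference = 0.7159 − 0.4049 = 0.3109

0.311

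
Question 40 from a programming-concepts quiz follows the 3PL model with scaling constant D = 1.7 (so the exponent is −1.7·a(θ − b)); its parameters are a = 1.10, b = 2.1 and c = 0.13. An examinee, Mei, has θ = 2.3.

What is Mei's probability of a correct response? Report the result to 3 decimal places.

0.645

P(θ) = c + (1 − c) · 1 / (1 + exp(−D·a(θ − b)))
Exponent: 1.7 × 1.10 × (2.3 − 2.1) = 0.3740
1/(1 + e^{-0.3740}) = 0.5924
P = 0.13 + 0.87 × 0.5924 = 0.6454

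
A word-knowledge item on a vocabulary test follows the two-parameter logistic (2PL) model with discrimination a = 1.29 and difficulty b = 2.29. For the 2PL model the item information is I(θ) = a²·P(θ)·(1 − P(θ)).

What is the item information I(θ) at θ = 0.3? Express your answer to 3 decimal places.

0.110

P = 1/(1+e^{2.5671}) = 0.0713
P(1−P) = 0.0713 × 0.9287 = 0.0662
I = a² × P(1−P) = 1.29² × 0.0662 = 0.11017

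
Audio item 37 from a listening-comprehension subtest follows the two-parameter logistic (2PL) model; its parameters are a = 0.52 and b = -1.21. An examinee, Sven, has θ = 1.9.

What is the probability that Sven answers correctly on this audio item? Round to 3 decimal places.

0.834

P(θ) = 1 / (1 + exp(−a(θ − b)))
Exponent: 0.52 × (1.9 − (-1.21)) = 1.6172
1/(1 + e^{-1.6172}) = 0.8344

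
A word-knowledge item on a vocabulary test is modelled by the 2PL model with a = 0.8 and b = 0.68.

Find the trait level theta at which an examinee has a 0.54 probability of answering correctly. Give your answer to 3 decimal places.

0.880

P(theta) = 1 / (1 + exp(−a(theta − b)))
logit = ln(0.5400/0.4600) = 0.1603
theta = b + logit/(a) = 0.68 + 0.1603/0.8000 = 0.8804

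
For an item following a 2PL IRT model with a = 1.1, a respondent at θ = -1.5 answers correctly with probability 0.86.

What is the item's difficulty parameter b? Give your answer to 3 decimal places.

-3.150

P(θ) = 1 / (1 + exp(−a(θ − b)))
logit(0.86) = ln(0.86/0.14) = 1.8153
b = θ − logit/(a) = -1.5 − 1.8153/1.1000 = -3.1503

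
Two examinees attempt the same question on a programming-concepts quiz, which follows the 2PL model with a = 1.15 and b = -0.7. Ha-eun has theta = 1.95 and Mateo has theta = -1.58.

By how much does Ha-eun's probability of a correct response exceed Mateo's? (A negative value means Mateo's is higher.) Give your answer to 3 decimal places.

0.688

P(theta) = 1 / (1 + exp(−a(theta − b)))
P(Ha-eun) = 0.9547  [exponent 3.0475]
P(Mateo) = 0.2666  [exponent -1.0120]
Difference = 0.9547 − 0.2666 = 0.6881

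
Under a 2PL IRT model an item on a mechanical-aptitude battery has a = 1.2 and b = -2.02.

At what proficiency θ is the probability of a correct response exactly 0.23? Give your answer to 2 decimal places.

-3.03

P(θ) = 1 / (1 + exp(−a(θ − b)))
logit = ln(0.2300/0.7700) = -1.2083
θ = b + logit/(a) = -2.02 + (-1.2083)/1.2000 = -3.0269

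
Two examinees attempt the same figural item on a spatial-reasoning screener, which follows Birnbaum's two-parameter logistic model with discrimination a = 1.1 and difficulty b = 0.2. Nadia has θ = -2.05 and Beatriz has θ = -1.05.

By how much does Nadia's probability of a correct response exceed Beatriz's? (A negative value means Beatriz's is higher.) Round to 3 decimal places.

-0.124

P(θ) = 1 / (1 + exp(−a(θ − b)))
P(Nadia) = 0.0776  [exponent -2.4750]
P(Beatriz) = 0.2018  [exponent -1.3750]
Difference = 0.0776 − 0.2018 = -0.1242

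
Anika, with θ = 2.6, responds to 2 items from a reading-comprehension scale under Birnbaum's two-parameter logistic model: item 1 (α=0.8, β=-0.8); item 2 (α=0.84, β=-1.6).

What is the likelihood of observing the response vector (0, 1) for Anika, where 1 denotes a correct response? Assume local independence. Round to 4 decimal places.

0.0600

P(θ) = 1 / (1 + exp(−α(θ − β)))
P_1 = 1/(1+e^{-2.7200}) = 0.9382
P_2 = 1/(1+e^{-3.5280}) = 0.9715
L = (1−P_1) × P_2 = 0.0618 × 0.9715 = 0.06004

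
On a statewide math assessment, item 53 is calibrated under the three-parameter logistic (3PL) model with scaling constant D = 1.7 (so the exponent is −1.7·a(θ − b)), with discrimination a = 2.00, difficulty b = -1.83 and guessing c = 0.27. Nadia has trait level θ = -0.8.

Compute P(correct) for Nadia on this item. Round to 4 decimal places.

0.9786

P(θ) = c + (1 − c) · 1 / (1 + exp(−D·a(θ − b)))
Exponent: 1.7 × 2.00 × (-0.8 − (-1.83)) = 3.5020
1/(1 + e^{-3.5020}) = 0.9707
P = 0.27 + 0.73 × 0.9707 = 0.9786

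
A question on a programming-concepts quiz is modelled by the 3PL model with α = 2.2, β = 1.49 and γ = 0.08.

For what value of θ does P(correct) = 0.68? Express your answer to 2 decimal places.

1.78

P(θ) = γ + (1 − γ) · 1 / (1 + exp(−α(θ − β)))
Remove guessing floor: (0.68 − 0.08)/(1 − 0.08) = 0.6522
logit = ln(0.6522/0.3478) = 0.6286
θ = β + logit/(α) = 1.49 + 0.6286/2.2000 = 1.7757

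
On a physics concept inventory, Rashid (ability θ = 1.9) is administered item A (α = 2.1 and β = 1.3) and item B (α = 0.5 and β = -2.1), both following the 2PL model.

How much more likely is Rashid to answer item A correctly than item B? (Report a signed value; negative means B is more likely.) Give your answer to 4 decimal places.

P(θ) = 1 / (1 + exp(−α(θ − β)))
P_A = 0.7790
P_B = 0.8808
P_A − P_B = -0.1018

-0.1018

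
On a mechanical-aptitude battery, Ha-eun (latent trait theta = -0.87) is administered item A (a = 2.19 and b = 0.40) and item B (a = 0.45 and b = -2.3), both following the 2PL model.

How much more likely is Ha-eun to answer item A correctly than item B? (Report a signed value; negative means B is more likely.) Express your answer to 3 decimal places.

P(theta) = 1 / (1 + exp(−a(theta − b)))
P_A = 0.0583
P_B = 0.6555
P_A − P_B = -0.5972

-0.597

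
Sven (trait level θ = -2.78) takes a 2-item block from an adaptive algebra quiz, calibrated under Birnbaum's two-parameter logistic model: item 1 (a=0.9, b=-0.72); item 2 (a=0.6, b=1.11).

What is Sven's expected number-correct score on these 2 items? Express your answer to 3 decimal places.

P(θ) = 1 / (1 + exp(−a(θ − b)))
P_1 = 1/(1+e^{1.8540}) = 0.1354
P_2 = 1/(1+e^{2.3340}) = 0.0883
E[score] = 0.1354 + 0.0883 = 0.2237

0.224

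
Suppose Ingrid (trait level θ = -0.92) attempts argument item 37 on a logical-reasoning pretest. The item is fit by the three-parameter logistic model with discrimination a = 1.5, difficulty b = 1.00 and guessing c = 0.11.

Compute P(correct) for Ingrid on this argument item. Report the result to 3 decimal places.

0.157

P(θ) = c + (1 − c) · 1 / (1 + exp(−a(θ − b)))
Exponent: 1.5 × (-0.92 − 1.00) = -2.8800
1/(1 + e^{2.8800}) = 0.0532
P = 0.11 + 0.89 × 0.0532 = 0.1573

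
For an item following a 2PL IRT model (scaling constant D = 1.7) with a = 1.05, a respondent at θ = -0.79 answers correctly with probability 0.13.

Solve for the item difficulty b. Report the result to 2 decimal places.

P(θ) = 1 / (1 + exp(−D·a(θ − b)))
logit(0.13) = ln(0.13/0.87) = -1.9010
b = θ − logit/(1.7·a) = -0.79 − (-1.9010)/1.7850 = 0.2750

0.27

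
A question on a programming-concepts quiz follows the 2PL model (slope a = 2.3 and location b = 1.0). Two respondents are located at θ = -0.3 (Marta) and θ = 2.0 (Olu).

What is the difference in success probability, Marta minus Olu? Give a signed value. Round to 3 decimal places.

-0.861

P(θ) = 1 / (1 + exp(−a(θ − b)))
P(Marta) = 0.0479  [exponent -2.9900]
P(Olu) = 0.9089  [exponent 2.3000]
Difference = 0.0479 − 0.9089 = -0.8610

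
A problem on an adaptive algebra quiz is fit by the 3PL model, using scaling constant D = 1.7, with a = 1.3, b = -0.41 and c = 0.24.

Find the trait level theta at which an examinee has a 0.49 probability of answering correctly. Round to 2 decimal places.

-0.73

P(theta) = c + (1 − c) · 1 / (1 + exp(−D·a(theta − b)))
Remove guessing floor: (0.49 − 0.24)/(1 − 0.24) = 0.3289
logit = ln(0.3289/0.6711) = -0.7129
theta = b + logit/(1.7·a) = -0.41 + (-0.7129)/2.2100 = -0.7326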